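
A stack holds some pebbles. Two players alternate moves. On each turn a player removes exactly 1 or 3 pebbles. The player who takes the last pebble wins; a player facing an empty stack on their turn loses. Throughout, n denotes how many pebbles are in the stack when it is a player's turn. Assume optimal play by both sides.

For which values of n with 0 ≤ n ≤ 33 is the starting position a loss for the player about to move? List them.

0, 2, 4, 6, 8, 10, 12, 14, 16, 18, 20, 22, 24, 26, 28, 30, 32

Positions with no move are L. A position that does have a move is losing for the player to move precisely when every available move leads to a winning position for the opponent. Fill in the labels:
n=0: no move → L
n=1: can move to 0, which is L ⇒ W
n=2: the only move is to 1(W), a W ⇒ L
n=3: can move to 2, which is L ⇒ W
n=4: moves to 3(W), 1(W); every one is W ⇒ L
n=5: can move to 4, which is L ⇒ W
n=6: moves to 5(W), 3(W); every one is W ⇒ L
n=7: can move to 6, which is L ⇒ W
n=8: moves to 7(W), 5(W); every one is W ⇒ L
n=9: can move to 8, which is L ⇒ W
n=10: moves to 9(W), 7(W); every one is W ⇒ L
n=11: can move to 10, which is L ⇒ W
n=12: moves to 11(W), 9(W); every one is W ⇒ L
n=13: can move to 12, which is L ⇒ W
n=14: moves to 13(W), 11(W); every one is W ⇒ L
n=15: can move to 14, which is L ⇒ W
n=16: moves to 15(W), 13(W); every one is W ⇒ L
n=17: can move to 16, which is L ⇒ W
n=18: moves to 17(W), 15(W); every one is W ⇒ L
n=19: can move to 18, which is L ⇒ W
n=20: moves to 19(W), 17(W); every one is W ⇒ L
n=21: can move to 20, which is L ⇒ W
n=22: moves to 21(W), 19(W); every one is W ⇒ L
n=23: can move to 22, which is L ⇒ W
n=24: moves to 23(W), 21(W); every one is W ⇒ L
n=25: can move to 24, which is L ⇒ W
n=26: moves to 25(W), 23(W); every one is W ⇒ L
n=27: can move to 26, which is L ⇒ W
n=28: moves to 27(W), 25(W); every one is W ⇒ L
n=29: can move to 28, which is L ⇒ W
n=30: moves to 29(W), 27(W); every one is W ⇒ L
n=31: can move to 30, which is L ⇒ W
n=32: moves to 31(W), 29(W); every one is W ⇒ L
n=33: can move to 32, which is L ⇒ W
Reading off the rows marked L gives the requested list; there are 17 such values of n.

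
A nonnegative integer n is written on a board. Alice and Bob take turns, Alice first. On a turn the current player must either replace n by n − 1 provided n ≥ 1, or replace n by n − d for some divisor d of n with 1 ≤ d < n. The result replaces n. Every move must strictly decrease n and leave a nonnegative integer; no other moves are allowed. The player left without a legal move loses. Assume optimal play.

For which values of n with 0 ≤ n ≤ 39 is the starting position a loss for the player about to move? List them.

0, 2, 5, 7, 9, 11, 13, 15, 17, 19, 21, 23, 25, 27, 29, 31, 33, 35, 37, 39

Positions with no move are L. A position that does have a move is losing for the player to move precisely when every available move leads to a winning position for the opponent. Fill in the labels:
n=0: no move → L
n=1: →0(L), so W
n=2: →1(W) only, which is W, so L
n=3: →2(L), so W
n=4: →2(L), so W
n=5: →4(W) only, which is W, so L
n=6: →5(L), so W
n=7: →6(W) only, which is W, so L
n=8: →7(L), so W
n=9: →6(W), 8(W) — all W, so L
n=10: →5(L), so W
n=11: →10(W) only, which is W, so L
n=12: →9(L), so W
n=13: →12(W) only, which is W, so L
n=14: →7(L), so W
n=15: →10(W), 12(W), 14(W) — all W, so L
n=16: →15(L), so W
n=17: →16(W) only, which is W, so L
n=18: →9(L), so W
n=19: →18(W) only, which is W, so L
n=20: →15(L), so W
n=21: →14(W), 18(W), 20(W) — all W, so L
n=22: →11(L), so W
n=23: →22(W) only, which is W, so L
n=24: →21(L), so W
n=25: →20(W), 24(W) — all W, so L
n=26: →13(L), so W
n=27: →18(W), 24(W), 26(W) — all W, so L
n=28: →21(L), so W
n=29: →28(W) only, which is W, so L
n=30: →15(L), so W
n=31: →30(W) only, which is W, so L
n=32: →31(L), so W
n=33: →22(W), 30(W), 32(W) — all W, so L
n=34: →17(L), so W
n=35: →28(W), 30(W), 34(W) — all W, so L
n=36: →27(L), so W
n=37: →36(W) only, which is W, so L
n=38: →19(L), so W
n=39: →26(W), 36(W), 38(W) — all W, so L
Reading off the rows marked L gives the requested list; there are 20 such values of n.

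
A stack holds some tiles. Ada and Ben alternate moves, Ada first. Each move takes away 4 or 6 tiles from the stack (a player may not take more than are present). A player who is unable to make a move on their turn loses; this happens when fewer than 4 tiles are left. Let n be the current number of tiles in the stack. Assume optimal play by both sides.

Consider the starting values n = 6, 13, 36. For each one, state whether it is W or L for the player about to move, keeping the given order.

Compute win/loss labels from the base case upward. A position with no move is L. Any other position is W if it can reach an L in one move, else L.
n=0: no move → L
n=1: no move → L
n=2: no move → L
n=3: no move → L
n=4: →0(L), so W
n=5: →1(L), so W
n=6: →2(L), so W
n=7: →3(L), so W
n=8: →2(L), so W
n=9: →3(L), so W
n=10: →6(W), 4(W) — all W, so L
n=11: →7(W), 5(W) — all W, so L
n=12: →8(W), 6(W) — all W, so L
n=13: →9(W), 7(W) — all W, so L
n=14: →10(L), so W
n=15: →11(L), so W
n=16: →12(L), so W
n=17: →13(L), so W
n=18: →12(L), so W
n=19: →13(L), so W
n=20: →16(W), 14(W) — all W, so L
n=21: →17(W), 15(W) — all W, so L
n=22: →18(W), 16(W) — all W, so L
n=23: →19(W), 17(W) — all W, so L
n=24: →20(L), so W
n=25: →21(L), so W
n=26: →22(L), so W
n=27: →23(L), so W
n=28: →22(L), so W
n=29: →23(L), so W
n=30: →26(W), 24(W) — all W, so L
n=31: →27(W), 25(W) — all W, so L
n=32: →28(W), 26(W) — all W, so L
n=33: →29(W), 27(W) — all W, so L
n=34: →30(L), so W
n=35: →31(L), so W
n=36: →32(L), so W

6: W, 13: L, 36: W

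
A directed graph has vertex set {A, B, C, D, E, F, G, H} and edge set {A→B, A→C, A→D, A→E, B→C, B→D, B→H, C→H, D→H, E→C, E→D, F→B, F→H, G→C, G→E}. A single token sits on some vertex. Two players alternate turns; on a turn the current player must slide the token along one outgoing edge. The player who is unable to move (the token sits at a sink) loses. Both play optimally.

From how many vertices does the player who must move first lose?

Compute win/loss labels from the base case upward. A position with no move is L. Any other position is W if it can reach an L in one move, else L.
Every edge goes from a vertex to one that appears earlier in the order H, C, D, B, E, F, A, G, so processing vertices in that order labels each vertex after all of its successors.
H: no outgoing edge → L
C: W (go to H, an L position)
D: W (go to H, an L position)
B: W (go to H, an L position)
E: L (options D(W), C(W) are all W)
F: W (go to H, an L position)
A: W (go to E, an L position)
G: W (go to E, an L position)
The L vertices are E, H; that is 2 in all.

2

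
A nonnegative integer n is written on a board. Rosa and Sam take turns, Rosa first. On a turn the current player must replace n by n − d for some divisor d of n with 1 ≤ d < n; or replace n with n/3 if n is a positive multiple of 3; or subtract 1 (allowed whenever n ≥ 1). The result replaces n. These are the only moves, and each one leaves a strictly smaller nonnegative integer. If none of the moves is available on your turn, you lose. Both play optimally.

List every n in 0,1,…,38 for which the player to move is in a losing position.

0, 2, 5, 7, 9, 11, 13, 16, 19, 23, 25, 28, 31, 34, 37

Compute win/loss labels from the base case upward. A position with no move is L. Any other position is W if it can reach an L in one move, else L.
n=0: no move → L
n=1: →0(L), so W
n=2: →1(W) only, which is W, so L
n=3: →2(L), so W
n=4: →2(L), so W
n=5: →4(W) only, which is W, so L
n=6: →2(L), so W
n=7: →6(W) only, which is W, so L
n=8: →7(L), so W
n=9: →3(W), 6(W), 8(W) — all W, so L
n=10: →5(L), so W
n=11: →10(W) only, which is W, so L
n=12: →9(L), so W
n=13: →12(W) only, which is W, so L
n=14: →7(L), so W
n=15: →5(L), so W
n=16: →8(W), 12(W), 14(W), 15(W) — all W, so L
n=17: →16(L), so W
n=18: →9(L), so W
n=19: →18(W) only, which is W, so L
n=20: →16(L), so W
n=21: →7(L), so W
n=22: →11(L), so W
n=23: →22(W) only, which is W, so L
n=24: →16(L), so W
n=25: →20(W), 24(W) — all W, so L
n=26: →13(L), so W
n=27: →9(L), so W
n=28: →14(W), 21(W), 24(W), 26(W), 27(W) — all W, so L
n=29: →28(L), so W
n=30: →25(L), so W
n=31: →30(W) only, which is W, so L
n=32: →16(L), so W
n=33: →11(L), so W
n=34: →17(W), 32(W), 33(W) — all W, so L
n=35: →28(L), so W
n=36: →34(L), so W
n=37: →36(W) only, which is W, so L
n=38: →19(L), so W
The losing starting values of n are exactly the entries labelled L in this table (15 of them).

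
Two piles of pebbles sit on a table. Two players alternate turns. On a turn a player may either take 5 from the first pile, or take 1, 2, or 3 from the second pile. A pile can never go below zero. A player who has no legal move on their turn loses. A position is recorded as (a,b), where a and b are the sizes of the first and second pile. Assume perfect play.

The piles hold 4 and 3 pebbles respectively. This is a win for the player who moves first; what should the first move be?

Work bottom-up. With no move the player to move loses. Otherwise the position is W if at least one move leads to an L position for the opponent, and L if every move leads to a W.
No move ever increases a pile, so every position that can arise here has a ≤ 4 and b ≤ 3; it is enough to label the cells with 0 ≤ a ≤ 4 and 0 ≤ b ≤ 3.
Every move lowers a or b (never raises either), so fill the grid row by row in increasing a, and left to right within a row: each cell's successors are then already labelled.
      b=0  b=1  b=2  b=3
a=0:    L    W    W    W
a=1:    L    W    W    W
a=2:    L    W    W    W
a=3:    L    W    W    W
a=4:    L    W    W    W
Cells with no legal move (terminal, hence L): (0,0), (1,0), (2,0), (3,0), (4,0).
Every other cell has at least one move into one of the L cells above, so it is W.
From (4,3), the L positions reachable in one move are: (4,0).

Move to (4,0).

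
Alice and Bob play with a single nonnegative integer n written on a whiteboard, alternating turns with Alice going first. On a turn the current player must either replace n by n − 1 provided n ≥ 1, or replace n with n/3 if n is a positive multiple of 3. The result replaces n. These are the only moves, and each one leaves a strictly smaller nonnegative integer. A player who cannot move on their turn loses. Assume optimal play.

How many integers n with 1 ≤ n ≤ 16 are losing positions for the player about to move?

Use the standard recursion: the mover loses at a terminal position; elsewhere, the mover wins exactly when some move hands the opponent an L position.
n=0: no move → L
n=1: reaches L-position 0 → W
n=2: only reaches 1(W), which is W → L
n=3: reaches L-position 2 → W
n=4: only reaches 3(W), which is W → L
n=5: reaches L-position 4 → W
n=6: reaches L-position 2 → W
n=7: only reaches 6(W), which is W → L
n=8: reaches L-position 7 → W
n=9: only reaches 3(W), 8(W), all W → L
n=10: reaches L-position 9 → W
n=11: only reaches 10(W), which is W → L
n=12: reaches L-position 4 → W
n=13: only reaches 12(W), which is W → L
n=14: reaches L-position 13 → W
n=15: only reaches 5(W), 14(W), all W → L
n=16: reaches L-position 15 → W
L entries with 1 ≤ n ≤ 16 (n=0 is outside the asked range and is not counted): n = 2, 4, 7, 9, 11, 13, 15; that makes 7.

7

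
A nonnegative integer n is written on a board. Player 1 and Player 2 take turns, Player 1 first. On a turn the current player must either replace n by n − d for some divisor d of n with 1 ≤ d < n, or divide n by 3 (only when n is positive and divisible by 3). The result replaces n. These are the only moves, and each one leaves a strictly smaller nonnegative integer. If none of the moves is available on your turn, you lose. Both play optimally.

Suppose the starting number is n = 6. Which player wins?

Player 1 wins.

Work bottom-up. With no move the player to move loses. Otherwise the position is W if at least one move leads to an L position for the opponent, and L if every move leads to a W.
n=0: no move → L
n=1: no move → L
n=2: can move to 1, which is L ⇒ W
n=3: can move to 1, which is L ⇒ W
n=4: moves to 2(W), 3(W); every one is W ⇒ L
n=5: can move to 4, which is L ⇒ W
n=6: can move to 4, which is L ⇒ W
The starting position 6 is W: Player 1 should move to 4, handing over an L position.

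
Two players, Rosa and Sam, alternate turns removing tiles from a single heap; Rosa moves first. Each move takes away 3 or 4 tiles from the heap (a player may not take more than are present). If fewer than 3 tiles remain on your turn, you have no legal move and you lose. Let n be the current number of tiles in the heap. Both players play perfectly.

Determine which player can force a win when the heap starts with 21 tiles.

Sam wins.

Work bottom-up. With no move the player to move loses. Otherwise the position is W if at least one move leads to an L position for the opponent, and L if every move leads to a W.
n=0: no move → L
n=1: no move → L
n=2: no move → L
n=3: W (go to 0, an L position)
n=4: W (go to 1, an L position)
n=5: W (go to 2, an L position)
n=6: W (go to 2, an L position)
n=7: L (options 4(W), 3(W) are all W)
n=8: L (options 5(W), 4(W) are all W)
n=9: L (options 6(W), 5(W) are all W)
n=10: W (go to 7, an L position)
n=11: W (go to 8, an L position)
n=12: W (go to 9, an L position)
n=13: W (go to 9, an L position)
n=14: L (options 11(W), 10(W) are all W)
n=15: L (options 12(W), 11(W) are all W)
n=16: L (options 13(W), 12(W) are all W)
n=17: W (go to 14, an L position)
n=18: W (go to 15, an L position)
n=19: W (go to 16, an L position)
n=20: W (go to 16, an L position)
n=21: L (options 18(W), 17(W) are all W)
Every move from 21 reaches a W position, so the mover loses.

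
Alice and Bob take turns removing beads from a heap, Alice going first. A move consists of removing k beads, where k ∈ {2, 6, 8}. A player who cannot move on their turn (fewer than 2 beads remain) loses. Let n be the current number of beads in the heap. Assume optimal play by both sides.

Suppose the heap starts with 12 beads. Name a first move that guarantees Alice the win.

Compute win/loss labels from the base case upward. A position with no move is L. Any other position is W if it can reach an L in one move, else L.
n=0: no move → L
n=1: no move → L
n=2: reaches L-position 0 → W
n=3: reaches L-position 1 → W
n=4: only reaches 2(W), which is W → L
n=5: only reaches 3(W), which is W → L
n=6: reaches L-position 4 → W
n=7: reaches L-position 5 → W
n=8: reaches L-position 0 → W
n=9: reaches L-position 1 → W
n=10: reaches L-position 4 → W
n=11: reaches L-position 5 → W
n=12: reaches L-position 4 → W
From 12, the L positions reachable in one move are: 4.

Remove 8, leaving 4.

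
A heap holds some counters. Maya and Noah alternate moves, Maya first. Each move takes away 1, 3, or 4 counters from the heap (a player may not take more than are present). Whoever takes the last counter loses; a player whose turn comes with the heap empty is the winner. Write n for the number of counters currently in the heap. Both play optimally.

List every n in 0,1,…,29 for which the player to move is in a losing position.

Work bottom-up. With no move the player to move wins. Otherwise the position is W if at least one move leads to an L position for the opponent, and L if every move leads to a W.
n=0: no move; the opponent has just taken the last counter and therefore loses → W
n=1: only reaches 0(W), which is W → L
n=2: reaches L-position 1 → W
n=3: only reaches 2(W), 0(W), all W → L
n=4: reaches L-position 3 → W
n=5: reaches L-position 1 → W
n=6: reaches L-position 3 → W
n=7: reaches L-position 3 → W
n=8: only reaches 7(W), 5(W), 4(W), all W → L
n=9: reaches L-position 8 → W
n=10: only reaches 9(W), 7(W), 6(W), all W → L
n=11: reaches L-position 10 → W
n=12: reaches L-position 8 → W
n=13: reaches L-position 10 → W
n=14: reaches L-position 10 → W
n=15: only reaches 14(W), 12(W), 11(W), all W → L
n=16: reaches L-position 15 → W
n=17: only reaches 16(W), 14(W), 13(W), all W → L
n=18: reaches L-position 17 → W
n=19: reaches L-position 15 → W
n=20: reaches L-position 17 → W
n=21: reaches L-position 17 → W
n=22: only reaches 21(W), 19(W), 18(W), all W → L
n=23: reaches L-position 22 → W
n=24: only reaches 23(W), 21(W), 20(W), all W → L
n=25: reaches L-position 24 → W
n=26: reaches L-position 22 → W
n=27: reaches L-position 24 → W
n=28: reaches L-position 24 → W
n=29: only reaches 28(W), 26(W), 25(W), all W → L
The losing starting values of n are exactly the entries labelled L in this table (9 of them).

1, 3, 8, 10, 15, 17, 22, 24, 29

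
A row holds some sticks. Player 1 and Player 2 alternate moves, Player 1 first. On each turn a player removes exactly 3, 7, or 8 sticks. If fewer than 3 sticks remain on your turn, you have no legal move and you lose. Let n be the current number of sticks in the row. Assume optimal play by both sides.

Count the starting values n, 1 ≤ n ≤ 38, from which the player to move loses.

Compute win/loss labels from the base case upward. A position with no move is L. Any other position is W if it can reach an L in one move, else L.
n=0: no move → L
n=1: no move → L
n=2: no move → L
n=3: W (go to 0, an L position)
n=4: W (go to 1, an L position)
n=5: W (go to 2, an L position)
n=6: L (sole option 3(W) is W)
n=7: W (go to 0, an L position)
n=8: W (go to 1, an L position)
n=9: W (go to 6, an L position)
n=10: W (go to 2, an L position)
n=11: L (options 8(W), 4(W), 3(W) are all W)
n=12: L (options 9(W), 5(W), 4(W) are all W)
n=13: W (go to 6, an L position)
n=14: W (go to 11, an L position)
n=15: W (go to 12, an L position)
n=16: L (options 13(W), 9(W), 8(W) are all W)
n=17: L (options 14(W), 10(W), 9(W) are all W)
n=18: W (go to 11, an L position)
n=19: W (go to 16, an L position)
n=20: W (go to 17, an L position)
n=21: L (options 18(W), 14(W), 13(W) are all W)
n=22: L (options 19(W), 15(W), 14(W) are all W)
n=23: W (go to 16, an L position)
n=24: W (go to 21, an L position)
n=25: W (go to 22, an L position)
n=26: L (options 23(W), 19(W), 18(W) are all W)
n=27: L (options 24(W), 20(W), 19(W) are all W)
n=28: W (go to 21, an L position)
n=29: W (go to 26, an L position)
n=30: W (go to 27, an L position)
n=31: L (options 28(W), 24(W), 23(W) are all W)
n=32: L (options 29(W), 25(W), 24(W) are all W)
n=33: W (go to 26, an L position)
n=34: W (go to 31, an L position)
n=35: W (go to 32, an L position)
n=36: L (options 33(W), 29(W), 28(W) are all W)
n=37: L (options 34(W), 30(W), 29(W) are all W)
n=38: W (go to 31, an L position)
L entries with 1 ≤ n ≤ 38 (n=0 is outside the asked range and is not counted): n = 1, 2, 6, 11, 12, 16, 17, 21, 22, 26, 27, 31, 32, 36, 37; that makes 15.

15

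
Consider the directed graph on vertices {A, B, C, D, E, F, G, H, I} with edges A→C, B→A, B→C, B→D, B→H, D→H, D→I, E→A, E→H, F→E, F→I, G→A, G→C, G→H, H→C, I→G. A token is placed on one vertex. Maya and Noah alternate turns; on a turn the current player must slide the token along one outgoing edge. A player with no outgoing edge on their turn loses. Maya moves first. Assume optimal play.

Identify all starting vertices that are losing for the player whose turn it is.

Work bottom-up. With no move the player to move loses. Otherwise the position is W if at least one move leads to an L position for the opponent, and L if every move leads to a W.
Every edge goes from a vertex to one that appears earlier in the order C, A, H, G, I, D, E, F, B, so processing vertices in that order labels each vertex after all of its successors.
C: no outgoing edge → L
A: W (go to C, an L position)
H: W (go to C, an L position)
G: W (go to C, an L position)
I: L (sole option G(W) is W)
D: W (go to I, an L position)
E: L (options H(W), A(W) are all W)
F: W (go to E, an L position)
B: W (go to C, an L position)
Reading off the rows marked L gives the requested list; there are 3 such vertices.

C, E, I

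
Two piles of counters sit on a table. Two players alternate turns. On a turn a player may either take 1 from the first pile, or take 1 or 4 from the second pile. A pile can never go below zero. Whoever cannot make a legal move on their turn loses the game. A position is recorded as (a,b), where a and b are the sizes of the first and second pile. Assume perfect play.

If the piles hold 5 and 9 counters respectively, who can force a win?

Work bottom-up. With no move the player to move loses. Otherwise the position is W if at least one move leads to an L position for the opponent, and L if every move leads to a W.
No move ever increases a pile, so every position that can arise here has a ≤ 5 and b ≤ 9; it is enough to label the cells with 0 ≤ a ≤ 5 and 0 ≤ b ≤ 9.
Every move lowers a or b (never raises either), so fill the grid row by row in increasing a, and left to right within a row: each cell's successors are then already labelled.
      b=0  b=1  b=2  b=3  b=4  b=5  b=6  b=7  b=8  b=9
a=0:    L    W    L    W    W    L    W    L    W    W
a=1:    W    L    W    L    W    W    L    W    L    W
a=2:    L    W    L    W    W    L    W    L    W    W
a=3:    W    L    W    L    W    W    L    W    L    W
a=4:    L    W    L    W    W    L    W    L    W    W
a=5:    W    L    W    L    W    W    L    W    L    W
Cells with no legal move (terminal, hence L): (0,0).
The remaining L cells, each justified by listing all of its moves:
(0,2): only reaches (0,1)(W), which is W → L
(0,5): only reaches (0,4)(W), (0,1)(W), all W → L
(0,7): only reaches (0,6)(W), (0,3)(W), all W → L
(1,1): only reaches (0,1)(W), (1,0)(W), all W → L
(1,3): only reaches (0,3)(W), (1,2)(W), all W → L
(1,6): only reaches (0,6)(W), (1,5)(W), (1,2)(W), all W → L
(1,8): only reaches (0,8)(W), (1,7)(W), (1,4)(W), all W → L
(2,0): only reaches (1,0)(W), which is W → L
(2,2): only reaches (1,2)(W), (2,1)(W), all W → L
(2,5): only reaches (1,5)(W), (2,4)(W), (2,1)(W), all W → L
(2,7): only reaches (1,7)(W), (2,6)(W), (2,3)(W), all W → L
(3,1): only reaches (2,1)(W), (3,0)(W), all W → L
(3,3): only reaches (2,3)(W), (3,2)(W), all W → L
(3,6): only reaches (2,6)(W), (3,5)(W), (3,2)(W), all W → L
(3,8): only reaches (2,8)(W), (3,7)(W), (3,4)(W), all W → L
(4,0): only reaches (3,0)(W), which is W → L
(4,2): only reaches (3,2)(W), (4,1)(W), all W → L
(4,5): only reaches (3,5)(W), (4,4)(W), (4,1)(W), all W → L
(4,7): only reaches (3,7)(W), (4,6)(W), (4,3)(W), all W → L
(5,1): only reaches (4,1)(W), (5,0)(W), all W → L
(5,3): only reaches (4,3)(W), (5,2)(W), all W → L
(5,6): only reaches (4,6)(W), (5,5)(W), (5,2)(W), all W → L
(5,8): only reaches (4,8)(W), (5,7)(W), (5,4)(W), all W → L
Every other cell has at least one move into one of the L cells above, so it is W.
The starting position (5,9) is W: the player to move should move to (5,8), handing over an L position.

The first player wins.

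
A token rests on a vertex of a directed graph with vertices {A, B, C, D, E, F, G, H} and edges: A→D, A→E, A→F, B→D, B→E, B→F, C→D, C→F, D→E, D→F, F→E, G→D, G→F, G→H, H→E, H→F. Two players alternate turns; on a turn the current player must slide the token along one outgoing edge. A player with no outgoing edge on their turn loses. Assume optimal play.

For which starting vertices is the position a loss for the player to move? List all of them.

C, E, G

Use the standard recursion: the mover loses at a terminal position; elsewhere, the mover wins exactly when some move hands the opponent an L position.
Every edge goes from a vertex to one that appears earlier in the order E, F, D, A, C, B, H, G, so processing vertices in that order labels each vertex after all of its successors.
E: no outgoing edge → L
F: reaches L-position E → W
D: reaches L-position E → W
A: reaches L-position E → W
C: only reaches D(W), F(W), all W → L
B: reaches L-position E → W
H: reaches L-position E → W
G: only reaches H(W), D(W), F(W), all W → L
The losing starting vertices are exactly the entries labelled L in this table (3 of them).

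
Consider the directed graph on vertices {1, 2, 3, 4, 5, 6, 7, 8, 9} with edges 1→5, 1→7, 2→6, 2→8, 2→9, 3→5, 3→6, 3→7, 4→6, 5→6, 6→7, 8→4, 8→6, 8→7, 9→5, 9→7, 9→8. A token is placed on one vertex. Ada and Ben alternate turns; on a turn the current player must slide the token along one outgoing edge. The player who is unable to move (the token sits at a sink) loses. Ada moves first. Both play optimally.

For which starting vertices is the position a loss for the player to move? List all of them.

Label each position W (a win for the player to move) or L (a loss). A position with no legal move is L; any other position is W exactly when some move reaches an L, and L when every move reaches a W.
Every edge goes from a vertex to one that appears earlier in the order 7, 6, 4, 8, 5, 3, 9, 2, 1, so processing vertices in that order labels each vertex after all of its successors.
7: no outgoing edge → L
6: reaches L-position 7 → W
4: only reaches 6(W), which is W → L
8: reaches L-position 4 → W
5: only reaches 6(W), which is W → L
3: reaches L-position 5 → W
9: reaches L-position 5 → W
2: only reaches 9(W), 8(W), 6(W), all W → L
1: reaches L-position 5 → W
The losing starting vertices are exactly the entries labelled L in this table (4 of them).

2, 4, 5, 7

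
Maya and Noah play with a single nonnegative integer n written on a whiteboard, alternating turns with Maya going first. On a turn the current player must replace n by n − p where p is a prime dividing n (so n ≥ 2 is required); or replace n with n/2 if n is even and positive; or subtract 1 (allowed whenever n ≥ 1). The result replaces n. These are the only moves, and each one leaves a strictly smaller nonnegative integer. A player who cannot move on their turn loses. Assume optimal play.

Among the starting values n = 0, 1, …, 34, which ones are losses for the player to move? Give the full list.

Use the standard recursion: the mover loses at a terminal position; elsewhere, the mover wins exactly when some move hands the opponent an L position.
n=0: no move → L
n=1: can move to 0, which is L ⇒ W
n=2: can move to 0, which is L ⇒ W
n=3: can move to 0, which is L ⇒ W
n=4: moves to 2(W), 3(W); every one is W ⇒ L
n=5: can move to 0, which is L ⇒ W
n=6: can move to 4, which is L ⇒ W
n=7: can move to 0, which is L ⇒ W
n=8: can move to 4, which is L ⇒ W
n=9: moves to 6(W), 8(W); every one is W ⇒ L
n=10: can move to 9, which is L ⇒ W
n=11: can move to 0, which is L ⇒ W
n=12: can move to 9, which is L ⇒ W
n=13: can move to 0, which is L ⇒ W
n=14: moves to 7(W), 12(W), 13(W); every one is W ⇒ L
n=15: can move to 14, which is L ⇒ W
n=16: can move to 14, which is L ⇒ W
n=17: can move to 0, which is L ⇒ W
n=18: can move to 9, which is L ⇒ W
n=19: can move to 0, which is L ⇒ W
n=20: moves to 10(W), 15(W), 18(W), 19(W); every one is W ⇒ L
n=21: can move to 14, which is L ⇒ W
n=22: can move to 20, which is L ⇒ W
n=23: can move to 0, which is L ⇒ W
n=24: moves to 12(W), 21(W), 22(W), 23(W); every one is W ⇒ L
n=25: can move to 20, which is L ⇒ W
n=26: can move to 24, which is L ⇒ W
n=27: can move to 24, which is L ⇒ W
n=28: can move to 14, which is L ⇒ W
n=29: can move to 0, which is L ⇒ W
n=30: moves to 15(W), 25(W), 27(W), 28(W), 29(W); every one is W ⇒ L
n=31: can move to 0, which is L ⇒ W
n=32: can move to 30, which is L ⇒ W
n=33: can move to 30, which is L ⇒ W
n=34: moves to 17(W), 32(W), 33(W); every one is W ⇒ L
The losing starting values of n are exactly the entries labelled L in this table (8 of them).

0, 4, 9, 14, 20, 24, 30, 34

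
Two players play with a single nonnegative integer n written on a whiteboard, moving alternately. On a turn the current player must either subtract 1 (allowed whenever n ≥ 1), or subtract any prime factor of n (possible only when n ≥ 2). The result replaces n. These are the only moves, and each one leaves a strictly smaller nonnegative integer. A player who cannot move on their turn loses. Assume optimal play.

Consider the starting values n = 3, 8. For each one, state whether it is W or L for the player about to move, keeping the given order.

Use the standard recursion: the mover loses at a terminal position; elsewhere, the mover wins exactly when some move hands the opponent an L position.
n=0: no move → L
n=1: W (go to 0, an L position)
n=2: W (go to 0, an L position)
n=3: W (go to 0, an L position)
n=4: L (options 2(W), 3(W) are all W)
n=5: W (go to 0, an L position)
n=6: W (go to 4, an L position)
n=7: W (go to 0, an L position)
n=8: L (options 6(W), 7(W) are all W)

3: W, 8: L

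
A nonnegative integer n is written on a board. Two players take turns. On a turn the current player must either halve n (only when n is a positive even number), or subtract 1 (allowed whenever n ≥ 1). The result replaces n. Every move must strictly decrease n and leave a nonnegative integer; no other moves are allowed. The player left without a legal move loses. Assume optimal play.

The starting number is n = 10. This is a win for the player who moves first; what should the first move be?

Move to 5.

Classify positions by backward induction: terminal positions (no move available) are L. From any other position, the mover wins iff some move reaches an L.
n=0: no move → L
n=1: W (go to 0, an L position)
n=2: L (sole option 1(W) is W)
n=3: W (go to 2, an L position)
n=4: W (go to 2, an L position)
n=5: L (sole option 4(W) is W)
n=6: W (go to 5, an L position)
n=7: L (sole option 6(W) is W)
n=8: W (go to 7, an L position)
n=9: L (sole option 8(W) is W)
n=10: W (go to 5, an L position)
From 10, the L positions reachable in one move are: 5, 9. Any move reaching one of these is winning.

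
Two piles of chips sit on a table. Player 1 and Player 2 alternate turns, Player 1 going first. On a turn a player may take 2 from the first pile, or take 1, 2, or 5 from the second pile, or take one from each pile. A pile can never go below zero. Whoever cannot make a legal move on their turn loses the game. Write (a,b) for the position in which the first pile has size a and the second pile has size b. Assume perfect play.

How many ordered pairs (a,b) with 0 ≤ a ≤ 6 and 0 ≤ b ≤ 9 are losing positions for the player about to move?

Label each position W (a win for the player to move) or L (a loss). A position with no legal move is L; any other position is W exactly when some move reaches an L, and L when every move reaches a W.
Every move lowers a or b (never raises either), so fill the grid row by row in increasing a, and left to right within a row: each cell's successors are then already labelled.
      b=0  b=1  b=2  b=3  b=4  b=5  b=6  b=7  b=8  b=9
a=0:    L    W    W    L    W    W    L    W    W    L
a=1:    L    W    W    L    W    W    L    W    W    L
a=2:    W    W    L    W    W    L    W    W    L    W
a=3:    W    L    W    W    L    W    W    L    W    W
a=4:    L    W    W    L    W    W    L    W    W    L
a=5:    L    W    W    L    W    W    L    W    W    L
a=6:    W    W    L    W    W    L    W    W    L    W
Cells with no legal move (terminal, hence L): (0,0), (1,0).
The remaining L cells, each justified by listing all of its moves:
(0,3): only reaches (0,2)(W), (0,1)(W), all W → L
(0,6): only reaches (0,5)(W), (0,4)(W), (0,1)(W), all W → L
(0,9): only reaches (0,8)(W), (0,7)(W), (0,4)(W), all W → L
(1,3): only reaches (1,2)(W), (1,1)(W), (0,2)(W), all W → L
(1,6): only reaches (1,5)(W), (1,4)(W), (1,1)(W), (0,5)(W), all W → L
(1,9): only reaches (1,8)(W), (1,7)(W), (1,4)(W), (0,8)(W), all W → L
(2,2): only reaches (0,2)(W), (2,1)(W), (2,0)(W), (1,1)(W), all W → L
(2,5): only reaches (0,5)(W), (2,4)(W), (2,3)(W), (2,0)(W), (1,4)(W), all W → L
(2,8): only reaches (0,8)(W), (2,7)(W), (2,6)(W), (2,3)(W), (1,7)(W), all W → L
(3,1): only reaches (1,1)(W), (3,0)(W), (2,0)(W), all W → L
(3,4): only reaches (1,4)(W), (3,3)(W), (3,2)(W), (2,3)(W), all W → L
(3,7): only reaches (1,7)(W), (3,6)(W), (3,5)(W), (3,2)(W), (2,6)(W), all W → L
(4,0): only reaches (2,0)(W), which is W → L
(4,3): only reaches (2,3)(W), (4,2)(W), (4,1)(W), (3,2)(W), all W → L
(4,6): only reaches (2,6)(W), (4,5)(W), (4,4)(W), (4,1)(W), (3,5)(W), all W → L
(4,9): only reaches (2,9)(W), (4,8)(W), (4,7)(W), (4,4)(W), (3,8)(W), all W → L
(5,0): only reaches (3,0)(W), which is W → L
(5,3): only reaches (3,3)(W), (5,2)(W), (5,1)(W), (4,2)(W), all W → L
(5,6): only reaches (3,6)(W), (5,5)(W), (5,4)(W), (5,1)(W), (4,5)(W), all W → L
(5,9): only reaches (3,9)(W), (5,8)(W), (5,7)(W), (5,4)(W), (4,8)(W), all W → L
(6,2): only reaches (4,2)(W), (6,1)(W), (6,0)(W), (5,1)(W), all W → L
(6,5): only reaches (4,5)(W), (6,4)(W), (6,3)(W), (6,0)(W), (5,4)(W), all W → L
(6,8): only reaches (4,8)(W), (6,7)(W), (6,6)(W), (6,3)(W), (5,7)(W), all W → L
Every other cell has at least one move into one of the L cells above, so it is W.
L cells per row: a=0: 4, a=1: 4, a=2: 3, a=3: 3, a=4: 4, a=5: 4, a=6: 3; total 25.

25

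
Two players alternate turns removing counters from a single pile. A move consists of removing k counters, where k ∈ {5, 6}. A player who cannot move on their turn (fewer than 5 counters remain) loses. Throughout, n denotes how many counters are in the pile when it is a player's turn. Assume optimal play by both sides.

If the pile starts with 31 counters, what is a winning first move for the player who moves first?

Label each position W (a win for the player to move) or L (a loss). A position with no legal move is L; any other position is W exactly when some move reaches an L, and L when every move reaches a W.
n=0: no move → L
n=1: no move → L
n=2: no move → L
n=3: no move → L
n=4: no move → L
n=5: can move to 0, which is L ⇒ W
n=6: can move to 1, which is L ⇒ W
n=7: can move to 2, which is L ⇒ W
n=8: can move to 3, which is L ⇒ W
n=9: can move to 4, which is L ⇒ W
n=10: can move to 4, which is L ⇒ W
n=11: moves to 6(W), 5(W); every one is W ⇒ L
n=12: moves to 7(W), 6(W); every one is W ⇒ L
n=13: moves to 8(W), 7(W); every one is W ⇒ L
n=14: moves to 9(W), 8(W); every one is W ⇒ L
n=15: moves to 10(W), 9(W); every one is W ⇒ L
n=16: can move to 11, which is L ⇒ W
n=17: can move to 12, which is L ⇒ W
n=18: can move to 13, which is L ⇒ W
n=19: can move to 14, which is L ⇒ W
n=20: can move to 15, which is L ⇒ W
n=21: can move to 15, which is L ⇒ W
n=22: moves to 17(W), 16(W); every one is W ⇒ L
n=23: moves to 18(W), 17(W); every one is W ⇒ L
n=24: moves to 19(W), 18(W); every one is W ⇒ L
n=25: moves to 20(W), 19(W); every one is W ⇒ L
n=26: moves to 21(W), 20(W); every one is W ⇒ L
n=27: can move to 22, which is L ⇒ W
n=28: can move to 23, which is L ⇒ W
n=29: can move to 24, which is L ⇒ W
n=30: can move to 25, which is L ⇒ W
n=31: can move to 26, which is L ⇒ W
From 31, the L positions reachable in one move are: 26, 25. Any move reaching one of these is winning.

Remove 5, leaving 26.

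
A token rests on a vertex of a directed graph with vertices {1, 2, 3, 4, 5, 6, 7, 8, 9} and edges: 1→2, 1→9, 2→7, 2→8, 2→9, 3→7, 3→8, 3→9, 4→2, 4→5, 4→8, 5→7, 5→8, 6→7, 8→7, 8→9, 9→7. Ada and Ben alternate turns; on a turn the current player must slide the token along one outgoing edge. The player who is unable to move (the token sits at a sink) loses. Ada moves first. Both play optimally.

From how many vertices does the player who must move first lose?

3

Classify positions by backward induction: terminal positions (no move available) are L. From any other position, the mover wins iff some move reaches an L.
Every edge goes from a vertex to one that appears earlier in the order 7, 9, 8, 3, 2, 5, 1, 6, 4, so processing vertices in that order labels each vertex after all of its successors.
7: no outgoing edge → L
9: W (go to 7, an L position)
8: W (go to 7, an L position)
3: W (go to 7, an L position)
2: W (go to 7, an L position)
5: W (go to 7, an L position)
1: L (options 2(W), 9(W) are all W)
6: W (go to 7, an L position)
4: L (options 5(W), 2(W), 8(W) are all W)
The L vertices are 1, 4, 7; that is 3 in all.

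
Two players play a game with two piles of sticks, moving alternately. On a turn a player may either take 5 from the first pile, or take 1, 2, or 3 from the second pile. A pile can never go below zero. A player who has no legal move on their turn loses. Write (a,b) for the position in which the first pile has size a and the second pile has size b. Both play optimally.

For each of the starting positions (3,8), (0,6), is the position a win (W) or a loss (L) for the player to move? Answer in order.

Use the standard recursion: the mover loses at a terminal position; elsewhere, the mover wins exactly when some move hands the opponent an L position.
No move ever increases a pile, so every position that can arise here has a ≤ 3 and b ≤ 8; it is enough to label the cells with 0 ≤ a ≤ 3 and 0 ≤ b ≤ 8.
Every move lowers a or b (never raises either), so fill the grid row by row in increasing a, and left to right within a row: each cell's successors are then already labelled.
      b=0  b=1  b=2  b=3  b=4  b=5  b=6  b=7  b=8
a=0:    L    W    W    W    L    W    W    W    L
a=1:    L    W    W    W    L    W    W    W    L
a=2:    L    W    W    W    L    W    W    W    L
a=3:    L    W    W    W    L    W    W    W    L
Cells with no legal move (terminal, hence L): (0,0), (1,0), (2,0), (3,0).
The remaining L cells, each justified by listing all of its moves:
(0,4): L (options (0,3)(W), (0,2)(W), (0,1)(W) are all W)
(0,8): L (options (0,7)(W), (0,6)(W), (0,5)(W) are all W)
(1,4): L (options (1,3)(W), (1,2)(W), (1,1)(W) are all W)
(1,8): L (options (1,7)(W), (1,6)(W), (1,5)(W) are all W)
(2,4): L (options (2,3)(W), (2,2)(W), (2,1)(W) are all W)
(2,8): L (options (2,7)(W), (2,6)(W), (2,5)(W) are all W)
(3,4): L (options (3,3)(W), (3,2)(W), (3,1)(W) are all W)
(3,8): L (options (3,7)(W), (3,6)(W), (3,5)(W) are all W)
Every other cell has at least one move into one of the L cells above, so it is W.
(3,8): one of the L cells justified above, so L
(0,6): the move to (0,4) reaches an L cell, so W

(3,8): L, (0,6): W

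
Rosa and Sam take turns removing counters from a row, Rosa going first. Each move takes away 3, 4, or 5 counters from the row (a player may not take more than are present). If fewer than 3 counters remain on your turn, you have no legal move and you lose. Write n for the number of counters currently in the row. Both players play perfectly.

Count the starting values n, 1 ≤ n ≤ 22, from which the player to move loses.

Compute win/loss labels from the base case upward. A position with no move is L. Any other position is W if it can reach an L in one move, else L.
n=0: no move → L
n=1: no move → L
n=2: no move → L
n=3: reaches L-position 0 → W
n=4: reaches L-position 1 → W
n=5: reaches L-position 2 → W
n=6: reaches L-position 2 → W
n=7: reaches L-position 2 → W
n=8: only reaches 5(W), 4(W), 3(W), all W → L
n=9: only reaches 6(W), 5(W), 4(W), all W → L
n=10: only reaches 7(W), 6(W), 5(W), all W → L
n=11: reaches L-position 8 → W
n=12: reaches L-position 9 → W
n=13: reaches L-position 10 → W
n=14: reaches L-position 10 → W
n=15: reaches L-position 10 → W
n=16: only reaches 13(W), 12(W), 11(W), all W → L
n=17: only reaches 14(W), 13(W), 12(W), all W → L
n=18: only reaches 15(W), 14(W), 13(W), all W → L
n=19: reaches L-position 16 → W
n=20: reaches L-position 17 → W
n=21: reaches L-position 18 → W
n=22: reaches L-position 18 → W
L entries with 1 ≤ n ≤ 22 (n=0 is outside the asked range and is not counted): n = 1, 2, 8, 9, 10, 16, 17, 18; that makes 8.

8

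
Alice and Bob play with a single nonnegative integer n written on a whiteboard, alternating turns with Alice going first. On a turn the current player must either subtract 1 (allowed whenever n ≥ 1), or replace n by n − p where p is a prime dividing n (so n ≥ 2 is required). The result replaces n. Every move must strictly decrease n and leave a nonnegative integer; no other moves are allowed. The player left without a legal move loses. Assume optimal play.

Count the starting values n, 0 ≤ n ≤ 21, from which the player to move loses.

6

Label each position W (a win for the player to move) or L (a loss). A position with no legal move is L; any other position is W exactly when some move reaches an L, and L when every move reaches a W.
n=0: no move → L
n=1: can move to 0, which is L ⇒ W
n=2: can move to 0, which is L ⇒ W
n=3: can move to 0, which is L ⇒ W
n=4: moves to 2(W), 3(W); every one is W ⇒ L
n=5: can move to 0, which is L ⇒ W
n=6: can move to 4, which is L ⇒ W
n=7: can move to 0, which is L ⇒ W
n=8: moves to 6(W), 7(W); every one is W ⇒ L
n=9: can move to 8, which is L ⇒ W
n=10: can move to 8, which is L ⇒ W
n=11: can move to 0, which is L ⇒ W
n=12: moves to 9(W), 10(W), 11(W); every one is W ⇒ L
n=13: can move to 0, which is L ⇒ W
n=14: can move to 12, which is L ⇒ W
n=15: can move to 12, which is L ⇒ W
n=16: moves to 14(W), 15(W); every one is W ⇒ L
n=17: can move to 0, which is L ⇒ W
n=18: can move to 16, which is L ⇒ W
n=19: can move to 0, which is L ⇒ W
n=20: moves to 15(W), 18(W), 19(W); every one is W ⇒ L
n=21: can move to 20, which is L ⇒ W
L entries with 0 ≤ n ≤ 21: n = 0, 4, 8, 12, 16, 20; that makes 6.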